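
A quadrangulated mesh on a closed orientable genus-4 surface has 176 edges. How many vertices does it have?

χ = 2 − 2·4 = -6, and every face is a square so 4F = 2E.
F = 2E/4 = 88. Then V = -6 + E − F = -6 + 176 − 88 = 82.

82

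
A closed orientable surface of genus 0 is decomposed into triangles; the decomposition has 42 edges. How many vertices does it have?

16

χ = 2 − 2·0 = 2, and every face is a triangle so 3F = 2E.
F = 2E/3 = 28. Then V = 2 + E − F = 2 + 42 − 28 = 16.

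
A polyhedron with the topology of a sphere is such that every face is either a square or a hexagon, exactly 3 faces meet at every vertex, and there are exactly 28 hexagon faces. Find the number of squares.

Let x be the number of squares; then F = 28 + x.
Edge–face incidences: 2E = 6·28 + 4·x = 168 + 4x.
Every vertex has degree 3, so 3V = 2E.
Euler: V − E + F = 2 ⇒ (2E)/3 − E + (28 + x) = 2.
Multiply by 6: 2·(2E) − 3·(2E) + 6·(28 + x) = 12, i.e. 168 + 6x − (168 + 4x) = 12.
Collecting terms: 2x = 12, so x = 6.
Then 2E = 168 + 4·6 = 192, so E = 96, V = 2E/3 = 64, F = 28 + 6 = 34.

6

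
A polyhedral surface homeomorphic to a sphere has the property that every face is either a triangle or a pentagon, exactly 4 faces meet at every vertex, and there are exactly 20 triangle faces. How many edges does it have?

Let x be the number of pentagons; then F = 20 + x.
Edge–face incidences: 2E = 3·20 + 5·x = 60 + 5x.
Every vertex has degree 4, so 4V = 2E.
Euler: V − E + F = 2 ⇒ (2E)/4 − E + (20 + x) = 2.
Multiply by 8: 2·(2E) − 4·(2E) + 8·(20 + x) = 16, i.e. 160 + 8x − 2·(60 + 5x) = 16.
Collecting terms: −2x + 40 = 16, so −2x = −24, so x = 12.
Then 2E = 60 + 5·12 = 120, so E = 60, V = 2E/4 = 30, F = 20 + 12 = 32.

60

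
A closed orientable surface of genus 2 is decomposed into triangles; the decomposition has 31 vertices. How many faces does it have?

66

χ = 2 − 2·2 = -2, and every face is a triangle so 3F = 2E.
V − E + F = -2 with E = 3F/2 gives 31 − (3/2 − 1)·F = -2, so F = 66 and E = 99.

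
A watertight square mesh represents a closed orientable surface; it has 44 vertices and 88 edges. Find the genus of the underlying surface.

1

Every face is a square and each edge borders two faces, so 4F = 2·88, giving F = 44.
χ = V − E + F = 44 − 88 + 44 = 0.
For a closed orientable surface χ = 2 − 2g, so g = (2 − (0))/2 = 1.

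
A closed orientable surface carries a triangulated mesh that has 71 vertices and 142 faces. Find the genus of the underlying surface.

Every face is a triangle, so 2E = 3·142 = 426, giving E = 213.
χ = V − E + F = 71 − 213 + 142 = 0.
For a closed orientable surface χ = 2 − 2g, so g = (2 − (0))/2 = 1.

1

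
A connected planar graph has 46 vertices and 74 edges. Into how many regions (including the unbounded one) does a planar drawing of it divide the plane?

Euler's formula for a connected plane graph: V − E + F = 2, so F = 2 − 46 + 74 = 30.

30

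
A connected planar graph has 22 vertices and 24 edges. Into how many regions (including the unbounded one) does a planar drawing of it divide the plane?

Euler's formula for a connected plane graph: V − E + F = 2, so F = 2 − 22 + 24 = 4.

4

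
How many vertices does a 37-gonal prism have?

A prism on an n-gon has two n-gon bases and n rectangular sides: V = 2·37 = 74, E = 3·37 = 111, F = 37 + 2 = 39.

74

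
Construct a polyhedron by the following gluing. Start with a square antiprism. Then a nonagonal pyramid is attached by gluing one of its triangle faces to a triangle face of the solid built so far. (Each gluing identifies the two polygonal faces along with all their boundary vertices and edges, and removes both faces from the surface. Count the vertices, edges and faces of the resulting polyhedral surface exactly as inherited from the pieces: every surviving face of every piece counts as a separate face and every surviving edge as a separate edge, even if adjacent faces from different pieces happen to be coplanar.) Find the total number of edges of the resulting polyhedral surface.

A square antiprism: V=8, E=16, F=10.
Attach a nonagonal pyramid (V=10, E=18, F=10) along a 3-gon: merge 3 vertices and 3 edges, delete both glued faces → V=15, E=31, F=18.
Check: V − E + F = 15 − 31 + 18 = 2.

31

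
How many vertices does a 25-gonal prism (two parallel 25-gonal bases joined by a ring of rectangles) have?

A prism on an n-gon has two n-gon bases and n rectangular sides: V = 2·25 = 50, E = 3·25 = 75, F = 25 + 2 = 27.
Check: V − E + F = 50 − 75 + 27 = 2.

50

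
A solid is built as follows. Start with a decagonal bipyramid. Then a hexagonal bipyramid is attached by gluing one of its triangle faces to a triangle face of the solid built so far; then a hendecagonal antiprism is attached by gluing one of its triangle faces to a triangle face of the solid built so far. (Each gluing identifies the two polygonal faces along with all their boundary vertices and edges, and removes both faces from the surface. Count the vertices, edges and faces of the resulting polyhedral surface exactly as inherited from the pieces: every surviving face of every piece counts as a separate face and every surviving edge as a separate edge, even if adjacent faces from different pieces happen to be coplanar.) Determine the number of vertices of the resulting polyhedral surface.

36

A decagonal bipyramid: V=12, E=30, F=20.
Attach a hexagonal bipyramid (V=8, E=18, F=12) along a 3-gon: merge 3 vertices and 3 edges, delete both glued faces → V=17, E=45, F=30.
Attach a hendecagonal antiprism (V=22, E=44, F=24) along a 3-gon: merge 3 vertices and 3 edges, delete both glued faces → V=36, E=86, F=52.
Check: V − E + F = 36 − 86 + 52 = 2.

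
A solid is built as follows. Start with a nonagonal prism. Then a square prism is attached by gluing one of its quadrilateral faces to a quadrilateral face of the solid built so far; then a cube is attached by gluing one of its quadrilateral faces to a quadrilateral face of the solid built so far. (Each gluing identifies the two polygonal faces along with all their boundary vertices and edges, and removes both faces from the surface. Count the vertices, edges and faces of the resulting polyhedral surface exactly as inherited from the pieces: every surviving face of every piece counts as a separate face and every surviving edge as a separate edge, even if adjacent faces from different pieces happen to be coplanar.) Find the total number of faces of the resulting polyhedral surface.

19

A nonagonal prism: V=18, E=27, F=11.
Attach a square prism (V=8, E=12, F=6) along a 4-gon: merge 4 vertices and 4 edges, delete both glued faces → V=22, E=35, F=15.
Attach a cube (V=8, E=12, F=6) along a 4-gon: merge 4 vertices and 4 edges, delete both glued faces → V=26, E=43, F=19.
Check: V − E + F = 26 − 43 + 19 = 2.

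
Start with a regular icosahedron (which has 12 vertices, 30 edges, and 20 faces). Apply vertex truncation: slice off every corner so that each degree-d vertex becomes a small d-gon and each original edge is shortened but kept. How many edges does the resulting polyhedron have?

Truncation replaces each original edge-end by a new vertex, so V′ = 2E = 60.
Each original edge survives, and each old vertex of degree d contributes d new edges; summing degrees gives Σd = 2E, so E′ = E + 2E = 3E = 90.
Each original face survives and each original vertex becomes one new face: F′ = F + V = 32.

90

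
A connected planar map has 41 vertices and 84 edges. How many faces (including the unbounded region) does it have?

45

Euler's formula for a connected plane graph: V − E + F = 2, so F = 2 − 41 + 84 = 45.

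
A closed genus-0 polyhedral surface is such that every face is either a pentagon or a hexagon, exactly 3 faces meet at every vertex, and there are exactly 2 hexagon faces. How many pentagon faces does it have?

Let x be the number of pentagons; then F = 2 + x.
Edge–face incidences: 2E = 6·2 + 5·x = 12 + 5x.
Every vertex has degree 3, so 3V = 2E.
Euler: V − E + F = 2 ⇒ (2E)/3 − E + (2 + x) = 2.
Multiply by 6: 2·(2E) − 3·(2E) + 6·(2 + x) = 12, i.e. 12 + 6x − (12 + 5x) = 12.
Collecting terms: x = 12.
Then 2E = 12 + 5·12 = 72, so E = 36, V = 2E/3 = 24, F = 2 + 12 = 14.

12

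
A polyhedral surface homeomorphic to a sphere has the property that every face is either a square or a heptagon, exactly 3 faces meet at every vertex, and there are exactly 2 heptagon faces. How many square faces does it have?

Let x be the number of squares; then F = 2 + x.
Edge–face incidences: 2E = 7·2 + 4·x = 14 + 4x.
Every vertex has degree 3, so 3V = 2E.
Euler: V − E + F = 2 ⇒ (2E)/3 − E + (2 + x) = 2.
Multiply by 6: 2·(2E) − 3·(2E) + 6·(2 + x) = 12, i.e. 12 + 6x − (14 + 4x) = 12.
Collecting terms: 2x − 2 = 12, so 2x = 14, so x = 7.
Then 2E = 14 + 4·7 = 42, so E = 21, V = 2E/3 = 14, F = 2 + 7 = 9.

7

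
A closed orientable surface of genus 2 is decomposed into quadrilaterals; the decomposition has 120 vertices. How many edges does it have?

χ = 2 − 2·2 = -2, and every face is a square so 4F = 2E.
V − E + F = -2 with E = 4F/2 gives 120 − (4/2 − 1)·F = -2, so F = 122 and E = 244.

244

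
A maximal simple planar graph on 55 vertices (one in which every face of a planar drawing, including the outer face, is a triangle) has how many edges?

In a plane triangulation 3F = 2E and V − E + F = 2, so E = 3V − 6 = 3·55 − 6 = 159.

159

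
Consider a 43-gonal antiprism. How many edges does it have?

172

An antiprism on an n-gon has two n-gon caps and 2n triangles: V = 2·43 = 86, E = 4·43 = 172, F = 2·43 + 2 = 88.
Check: V − E + F = 86 − 172 + 88 = 2.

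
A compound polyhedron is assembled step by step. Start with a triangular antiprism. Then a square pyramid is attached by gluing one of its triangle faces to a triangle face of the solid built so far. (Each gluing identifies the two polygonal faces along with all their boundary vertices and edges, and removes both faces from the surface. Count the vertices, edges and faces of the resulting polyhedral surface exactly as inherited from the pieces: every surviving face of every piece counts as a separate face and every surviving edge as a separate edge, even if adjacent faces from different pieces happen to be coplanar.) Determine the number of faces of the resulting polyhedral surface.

A triangular antiprism: V=6, E=12, F=8.
Attach a square pyramid (V=5, E=8, F=5) along a 3-gon: merge 3 vertices and 3 edges, delete both glued faces → V=8, E=17, F=11.
Check: V − E + F = 8 − 17 + 11 = 2.

11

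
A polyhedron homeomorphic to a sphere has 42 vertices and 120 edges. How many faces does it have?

Here V − E + F = 2.
F = 2 − V + E = 2 − 42 + 120 = 80.

80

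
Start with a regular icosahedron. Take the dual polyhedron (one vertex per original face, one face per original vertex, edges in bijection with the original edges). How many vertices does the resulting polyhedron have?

20

The base solid has V = 12, E = 30, F = 20.
The dual swaps V and F and preserves E: V′ = F = 20, E′ = E = 30, F′ = V = 12.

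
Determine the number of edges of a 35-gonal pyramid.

A pyramid on an n-gon base has one n-gon and n triangles: V = 35 + 1 = 36, E = 2·35 = 70, F = 35 + 1 = 36.
Check: V − E + F = 36 − 70 + 36 = 2.

70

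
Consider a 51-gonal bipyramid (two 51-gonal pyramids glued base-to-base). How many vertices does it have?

53

A bipyramid over an n-gon has 2n triangular faces and n + 2 vertices: V = 51 + 2 = 53, E = 3·51 = 153, F = 2·51 = 102.
Check: V − E + F = 53 − 153 + 102 = 2.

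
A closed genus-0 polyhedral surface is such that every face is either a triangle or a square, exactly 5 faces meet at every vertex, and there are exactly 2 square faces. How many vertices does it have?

16

Let x be the number of triangles; then F = 2 + x.
Edge–face incidences: 2E = 4·2 + 3·x = 8 + 3x.
Every vertex has degree 5, so 5V = 2E.
Euler: V − E + F = 2 ⇒ (2E)/5 − E + (2 + x) = 2.
Multiply by 10: 2·(2E) − 5·(2E) + 10·(2 + x) = 20, i.e. 20 + 10x − 3·(8 + 3x) = 20.
Collecting terms: x − 4 = 20, so x = 24.
Then 2E = 8 + 3·24 = 80, so E = 40, V = 2E/5 = 16, F = 2 + 24 = 26.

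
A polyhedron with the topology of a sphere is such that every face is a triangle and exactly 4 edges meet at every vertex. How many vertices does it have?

Each face has 3 edges and each edge borders two faces, so 2E = 3F.
Each vertex has degree 4, so 4V = 2E and hence V = 3F/4.
Euler: V − E + F = 2 ⇒ (3F/4) − (3F/2) + F = 2.
Multiply by 8: (6 − 12 + 8)F = 16, i.e. 2F = 16.
So F = 8, E = 3·8/2 = 12, V = 3·8/4 = 6.

6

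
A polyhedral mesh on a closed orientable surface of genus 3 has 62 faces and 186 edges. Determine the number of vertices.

120

For a closed orientable surface of genus 3, χ = 2 − 2·3 = -4.
V = -4 + E − F = -4 + 186 − 62 = 120.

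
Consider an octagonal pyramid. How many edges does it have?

16

A pyramid on an n-gon base has one n-gon and n triangles: V = 8 + 1 = 9, E = 2·8 = 16, F = 8 + 1 = 9.
Check: V − E + F = 9 − 16 + 9 = 2.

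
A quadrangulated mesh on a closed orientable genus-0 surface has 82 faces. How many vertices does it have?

χ = 2 − 2·0 = 2, and every face is a square so 4F = 2E.
E = 4·82/2 = 164. Then V = 2 + E − F = 2 + 164 − 82 = 84.

84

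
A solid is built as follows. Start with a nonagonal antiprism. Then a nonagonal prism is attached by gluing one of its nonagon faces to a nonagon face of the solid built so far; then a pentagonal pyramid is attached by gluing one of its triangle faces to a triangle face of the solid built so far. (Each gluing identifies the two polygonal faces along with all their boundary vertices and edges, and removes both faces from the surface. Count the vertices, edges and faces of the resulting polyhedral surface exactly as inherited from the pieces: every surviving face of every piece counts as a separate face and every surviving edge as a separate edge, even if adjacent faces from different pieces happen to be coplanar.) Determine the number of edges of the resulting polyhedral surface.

A nonagonal antiprism: V=18, E=36, F=20.
Attach a nonagonal prism (V=18, E=27, F=11) along a 9-gon: merge 9 vertices and 9 edges, delete both glued faces → V=27, E=54, F=29.
Attach a pentagonal pyramid (V=6, E=10, F=6) along a 3-gon: merge 3 vertices and 3 edges, delete both glued faces → V=30, E=61, F=33.
Check: V − E + F = 30 − 61 + 33 = 2.

61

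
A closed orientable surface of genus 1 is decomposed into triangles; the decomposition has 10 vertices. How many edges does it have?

χ = 2 − 2·1 = 0, and every face is a triangle so 3F = 2E.
V − E + F = 0 with E = 3F/2 gives 10 − (3/2 − 1)·F = 0, so F = 20 and E = 30.

30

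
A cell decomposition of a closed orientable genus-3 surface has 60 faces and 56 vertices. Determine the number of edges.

For a closed orientable surface of genus 3, χ = 2 − 2·3 = -4.
E = V + F − (-4) = 56 + 60 − (-4) = 120.

120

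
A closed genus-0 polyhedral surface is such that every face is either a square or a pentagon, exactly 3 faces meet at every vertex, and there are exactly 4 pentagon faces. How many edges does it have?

Let x be the number of squares; then F = 4 + x.
Edge–face incidences: 2E = 5·4 + 4·x = 20 + 4x.
Every vertex has degree 3, so 3V = 2E.
Euler: V − E + F = 2 ⇒ (2E)/3 − E + (4 + x) = 2.
Multiply by 6: 2·(2E) − 3·(2E) + 6·(4 + x) = 12, i.e. 24 + 6x − (20 + 4x) = 12.
Collecting terms: 2x + 4 = 12, so 2x = 8, so x = 4.
Then 2E = 20 + 4·4 = 36, so E = 18, V = 2E/3 = 12, F = 4 + 4 = 8.

18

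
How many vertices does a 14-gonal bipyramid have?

16

A bipyramid over an n-gon has 2n triangular faces and n + 2 vertices: V = 14 + 2 = 16, E = 3·14 = 42, F = 2·14 = 28.
Check: V − E + F = 16 − 42 + 28 = 2.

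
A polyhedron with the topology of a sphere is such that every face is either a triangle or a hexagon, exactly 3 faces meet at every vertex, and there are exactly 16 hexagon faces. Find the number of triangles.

Let x be the number of triangles; then F = 16 + x.
Edge–face incidences: 2E = 6·16 + 3·x = 96 + 3x.
Every vertex has degree 3, so 3V = 2E.
Euler: V − E + F = 2 ⇒ (2E)/3 − E + (16 + x) = 2.
Multiply by 6: 2·(2E) − 3·(2E) + 6·(16 + x) = 12, i.e. 96 + 6x − (96 + 3x) = 12.
Collecting terms: 3x = 12, so x = 4.
Then 2E = 96 + 3·4 = 108, so E = 54, V = 2E/3 = 36, F = 16 + 4 = 20.

4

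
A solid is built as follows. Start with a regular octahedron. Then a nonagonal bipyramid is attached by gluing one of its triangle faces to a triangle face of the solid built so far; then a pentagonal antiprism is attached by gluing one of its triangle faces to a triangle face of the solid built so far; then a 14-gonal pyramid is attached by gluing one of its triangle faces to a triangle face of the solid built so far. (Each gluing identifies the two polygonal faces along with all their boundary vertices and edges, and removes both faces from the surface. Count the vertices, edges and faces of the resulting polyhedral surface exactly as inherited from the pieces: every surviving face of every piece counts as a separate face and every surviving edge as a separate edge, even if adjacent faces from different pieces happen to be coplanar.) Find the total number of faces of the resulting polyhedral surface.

47

A regular octahedron: V=6, E=12, F=8.
Attach a nonagonal bipyramid (V=11, E=27, F=18) along a 3-gon: merge 3 vertices and 3 edges, delete both glued faces → V=14, E=36, F=24.
Attach a pentagonal antiprism (V=10, E=20, F=12) along a 3-gon: merge 3 vertices and 3 edges, delete both glued faces → V=21, E=53, F=34.
Attach a 14-gonal pyramid (V=15, E=28, F=15) along a 3-gon: merge 3 vertices and 3 edges, delete both glued faces → V=33, E=78, F=47.
Check: V − E + F = 33 − 78 + 47 = 2.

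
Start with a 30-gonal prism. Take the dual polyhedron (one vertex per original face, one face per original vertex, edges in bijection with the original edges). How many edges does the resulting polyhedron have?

The base solid has V = 60, E = 90, F = 32.
The dual swaps V and F and preserves E: V′ = F = 32, E′ = E = 90, F′ = V = 60.

90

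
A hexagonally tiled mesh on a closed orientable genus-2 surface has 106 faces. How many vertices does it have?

χ = 2 − 2·2 = -2, and every face is a hexagon so 6F = 2E.
E = 6·106/2 = 318. Then V = -2 + E − F = -2 + 318 − 106 = 210.

210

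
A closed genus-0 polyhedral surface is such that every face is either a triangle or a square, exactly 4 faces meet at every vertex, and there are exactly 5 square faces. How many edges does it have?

22

Let x be the number of triangles; then F = 5 + x.
Edge–face incidences: 2E = 4·5 + 3·x = 20 + 3x.
Every vertex has degree 4, so 4V = 2E.
Euler: V − E + F = 2 ⇒ (2E)/4 − E + (5 + x) = 2.
Multiply by 8: 2·(2E) − 4·(2E) + 8·(5 + x) = 16, i.e. 40 + 8x − 2·(20 + 3x) = 16.
Collecting terms: 2x = 16, so x = 8.
Then 2E = 20 + 3·8 = 44, so E = 22, V = 2E/4 = 11, F = 5 + 8 = 13.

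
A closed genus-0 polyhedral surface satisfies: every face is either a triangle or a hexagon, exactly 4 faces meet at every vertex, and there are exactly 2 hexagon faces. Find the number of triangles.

Let x be the number of triangles; then F = 2 + x.
Edge–face incidences: 2E = 6·2 + 3·x = 12 + 3x.
Every vertex has degree 4, so 4V = 2E.
Euler: V − E + F = 2 ⇒ (2E)/4 − E + (2 + x) = 2.
Multiply by 8: 2·(2E) − 4·(2E) + 8·(2 + x) = 16, i.e. 16 + 8x − 2·(12 + 3x) = 16.
Collecting terms: 2x − 8 = 16, so 2x = 24, so x = 12.
Then 2E = 12 + 3·12 = 48, so E = 24, V = 2E/4 = 12, F = 2 + 12 = 14.

12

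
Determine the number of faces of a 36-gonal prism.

A prism on an n-gon has two n-gon bases and n rectangular sides: V = 2·36 = 72, E = 3·36 = 108, F = 36 + 2 = 38.

38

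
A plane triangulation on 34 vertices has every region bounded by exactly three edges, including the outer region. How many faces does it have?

In a plane triangulation 3F = 2E and V − E + F = 2, so F = 2V − 4 = 2·34 − 4 = 64.

64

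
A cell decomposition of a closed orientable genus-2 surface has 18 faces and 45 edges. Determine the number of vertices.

For a closed orientable surface of genus 2, χ = 2 − 2·2 = -2.
V = -2 + E − F = -2 + 45 − 18 = 25.

25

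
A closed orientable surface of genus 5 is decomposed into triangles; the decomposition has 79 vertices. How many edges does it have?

261

χ = 2 − 2·5 = -8, and every face is a triangle so 3F = 2E.
V − E + F = -8 with E = 3F/2 gives 79 − (3/2 − 1)·F = -8, so F = 174 and E = 261.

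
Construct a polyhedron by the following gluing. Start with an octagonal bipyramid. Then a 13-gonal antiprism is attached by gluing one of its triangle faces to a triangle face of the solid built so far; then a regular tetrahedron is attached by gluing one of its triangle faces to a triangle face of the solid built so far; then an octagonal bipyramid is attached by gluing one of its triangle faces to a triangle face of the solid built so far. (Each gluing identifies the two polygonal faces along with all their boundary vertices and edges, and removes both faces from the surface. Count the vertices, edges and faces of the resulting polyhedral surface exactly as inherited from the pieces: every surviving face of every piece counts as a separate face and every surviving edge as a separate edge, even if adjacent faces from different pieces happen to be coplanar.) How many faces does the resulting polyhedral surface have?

An octagonal bipyramid: V=10, E=24, F=16.
Attach a 13-gonal antiprism (V=26, E=52, F=28) along a 3-gon: merge 3 vertices and 3 edges, delete both glued faces → V=33, E=73, F=42.
Attach a regular tetrahedron (V=4, E=6, F=4) along a 3-gon: merge 3 vertices and 3 edges, delete both glued faces → V=34, E=76, F=44.
Attach an octagonal bipyramid (V=10, E=24, F=16) along a 3-gon: merge 3 vertices and 3 edges, delete both glued faces → V=41, E=97, F=58.
Check: V − E + F = 41 − 97 + 58 = 2.

58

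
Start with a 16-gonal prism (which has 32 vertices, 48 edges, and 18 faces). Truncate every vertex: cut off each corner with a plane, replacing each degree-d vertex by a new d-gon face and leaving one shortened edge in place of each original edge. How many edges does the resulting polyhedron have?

Truncation replaces each original edge-end by a new vertex, so V′ = 2E = 96.
Each original edge survives, and each old vertex of degree d contributes d new edges; summing degrees gives Σd = 2E, so E′ = E + 2E = 3E = 144.
Each original face survives and each original vertex becomes one new face: F′ = F + V = 50.

144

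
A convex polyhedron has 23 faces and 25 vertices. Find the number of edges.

Here V − E + F = 2.
E = V + F − (2) = 25 + 23 − (2) = 46.

46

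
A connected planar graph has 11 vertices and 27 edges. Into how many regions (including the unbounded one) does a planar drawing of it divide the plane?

18

Euler's formula for a connected plane graph: V − E + F = 2, so F = 2 − 11 + 27 = 18.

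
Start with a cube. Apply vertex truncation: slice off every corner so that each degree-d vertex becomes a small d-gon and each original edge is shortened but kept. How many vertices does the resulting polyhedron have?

24

The base solid has V = 8, E = 12, F = 6.
Truncation replaces each original edge-end by a new vertex, so V′ = 2E = 24.
Each original edge survives, and each old vertex of degree d contributes d new edges; summing degrees gives Σd = 2E, so E′ = E + 2E = 3E = 36.
Each original face survives and each original vertex becomes one new face: F′ = F + V = 14.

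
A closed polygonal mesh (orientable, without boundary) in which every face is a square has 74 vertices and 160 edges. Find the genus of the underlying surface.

4

Every face is a square and each edge borders two faces, so 4F = 2·160, giving F = 80.
χ = V − E + F = 74 − 160 + 80 = -6.
For a closed orientable surface χ = 2 − 2g, so g = (2 − (-6))/2 = 4.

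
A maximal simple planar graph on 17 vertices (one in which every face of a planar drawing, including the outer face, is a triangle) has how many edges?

In a plane triangulation 3F = 2E and V − E + F = 2, so E = 3V − 6 = 3·17 − 6 = 45.

45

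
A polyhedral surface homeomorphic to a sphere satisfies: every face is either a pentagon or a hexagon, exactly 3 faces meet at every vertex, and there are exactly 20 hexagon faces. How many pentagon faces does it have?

12

Let x be the number of pentagons; then F = 20 + x.
Edge–face incidences: 2E = 6·20 + 5·x = 120 + 5x.
Every vertex has degree 3, so 3V = 2E.
Euler: V − E + F = 2 ⇒ (2E)/3 − E + (20 + x) = 2.
Multiply by 6: 2·(2E) − 3·(2E) + 6·(20 + x) = 12, i.e. 120 + 6x − (120 + 5x) = 12.
Collecting terms: x = 12.
Then 2E = 120 + 5·12 = 180, so E = 90, V = 2E/3 = 60, F = 20 + 12 = 32.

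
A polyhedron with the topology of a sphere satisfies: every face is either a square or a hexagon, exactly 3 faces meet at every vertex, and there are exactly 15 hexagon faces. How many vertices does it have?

38

Let x be the number of squares; then F = 15 + x.
Edge–face incidences: 2E = 6·15 + 4·x = 90 + 4x.
Every vertex has degree 3, so 3V = 2E.
Euler: V − E + F = 2 ⇒ (2E)/3 − E + (15 + x) = 2.
Multiply by 6: 2·(2E) − 3·(2E) + 6·(15 + x) = 12, i.e. 90 + 6x − (90 + 4x) = 12.
Collecting terms: 2x = 12, so x = 6.
Then 2E = 90 + 4·6 = 114, so E = 57, V = 2E/3 = 38, F = 15 + 6 = 21.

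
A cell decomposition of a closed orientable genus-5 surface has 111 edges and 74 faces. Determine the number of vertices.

For a closed orientable surface of genus 5, χ = 2 − 2·5 = -8.
V = -8 + E − F = -8 + 111 − 74 = 29.

29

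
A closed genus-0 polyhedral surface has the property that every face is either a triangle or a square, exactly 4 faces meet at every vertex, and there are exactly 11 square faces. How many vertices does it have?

17

Let x be the number of triangles; then F = 11 + x.
Edge–face incidences: 2E = 4·11 + 3·x = 44 + 3x.
Every vertex has degree 4, so 4V = 2E.
Euler: V − E + F = 2 ⇒ (2E)/4 − E + (11 + x) = 2.
Multiply by 8: 2·(2E) − 4·(2E) + 8·(11 + x) = 16, i.e. 88 + 8x − 2·(44 + 3x) = 16.
Collecting terms: 2x = 16, so x = 8.
Then 2E = 44 + 3·8 = 68, so E = 34, V = 2E/4 = 17, F = 11 + 8 = 19.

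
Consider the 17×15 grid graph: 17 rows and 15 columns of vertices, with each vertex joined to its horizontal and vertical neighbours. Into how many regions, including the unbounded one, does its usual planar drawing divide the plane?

The grid has V = 17·15 = 255 vertices and E = 17·14 + 15·16 = 478 edges.
F = 2 − V + E = 2 − 255 + 478 = 225.

225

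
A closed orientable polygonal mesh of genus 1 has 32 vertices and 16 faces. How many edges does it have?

For a closed orientable surface of genus 1, χ = 2 − 2·1 = 0.
E = V + F − (0) = 32 + 16 − (0) = 48.

48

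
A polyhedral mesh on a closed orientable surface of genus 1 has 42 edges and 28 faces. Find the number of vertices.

14

For a closed orientable surface of genus 1, χ = 2 − 2·1 = 0.
V = 0 + E − F = 0 + 42 − 28 = 14.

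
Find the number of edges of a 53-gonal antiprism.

An antiprism on an n-gon has two n-gon caps and 2n triangles: V = 2·53 = 106, E = 4·53 = 212, F = 2·53 + 2 = 108.
Check: V − E + F = 106 − 212 + 108 = 2.

212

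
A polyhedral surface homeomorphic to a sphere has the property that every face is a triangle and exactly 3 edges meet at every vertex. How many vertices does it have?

4

Each face has 3 edges and each edge borders two faces, so 2E = 3F.
Each vertex has degree 3, so 3V = 2E and hence V = 3F/3.
Euler: V − E + F = 2 ⇒ (3F/3) − (3F/2) + F = 2.
Multiply by 6: (6 − 9 + 6)F = 12, i.e. 3F = 12.
So F = 4, E = 3·4/2 = 6, V = 3·4/3 = 4.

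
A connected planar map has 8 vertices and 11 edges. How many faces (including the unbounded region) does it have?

Euler's formula for a connected plane graph: V − E + F = 2, so F = 2 − 8 + 11 = 5.

5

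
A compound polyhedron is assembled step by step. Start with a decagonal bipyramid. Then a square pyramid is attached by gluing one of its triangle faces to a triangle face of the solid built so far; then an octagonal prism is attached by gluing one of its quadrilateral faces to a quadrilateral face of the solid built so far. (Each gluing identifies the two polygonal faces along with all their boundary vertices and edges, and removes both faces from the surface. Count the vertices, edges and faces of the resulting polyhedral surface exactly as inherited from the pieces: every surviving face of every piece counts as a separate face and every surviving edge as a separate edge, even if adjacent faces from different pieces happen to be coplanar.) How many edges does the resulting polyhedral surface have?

A decagonal bipyramid: V=12, E=30, F=20.
Attach a square pyramid (V=5, E=8, F=5) along a 3-gon: merge 3 vertices and 3 edges, delete both glued faces → V=14, E=35, F=23.
Attach an octagonal prism (V=16, E=24, F=10) along a 4-gon: merge 4 vertices and 4 edges, delete both glued faces → V=26, E=55, F=31.
Check: V − E + F = 26 − 55 + 31 = 2.

55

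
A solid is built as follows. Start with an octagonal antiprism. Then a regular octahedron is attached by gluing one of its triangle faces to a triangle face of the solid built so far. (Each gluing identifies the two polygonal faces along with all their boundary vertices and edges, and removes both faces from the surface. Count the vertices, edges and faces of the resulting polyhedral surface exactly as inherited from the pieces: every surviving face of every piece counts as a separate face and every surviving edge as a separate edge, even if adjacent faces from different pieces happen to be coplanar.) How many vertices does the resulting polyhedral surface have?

An octagonal antiprism: V=16, E=32, F=18.
Attach a regular octahedron (V=6, E=12, F=8) along a 3-gon: merge 3 vertices and 3 edges, delete both glued faces → V=19, E=41, F=24.
Check: V − E + F = 19 − 41 + 24 = 2.

19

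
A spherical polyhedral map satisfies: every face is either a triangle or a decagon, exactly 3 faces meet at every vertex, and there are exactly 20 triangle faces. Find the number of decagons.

Let x be the number of decagons; then F = 20 + x.
Edge–face incidences: 2E = 3·20 + 10·x = 60 + 10x.
Every vertex has degree 3, so 3V = 2E.
Euler: V − E + F = 2 ⇒ (2E)/3 − E + (20 + x) = 2.
Multiply by 6: 2·(2E) − 3·(2E) + 6·(20 + x) = 12, i.e. 120 + 6x − (60 + 10x) = 12.
Collecting terms: −4x + 60 = 12, so −4x = −48, so x = 12.
Then 2E = 60 + 10·12 = 180, so E = 90, V = 2E/3 = 60, F = 20 + 12 = 32.

12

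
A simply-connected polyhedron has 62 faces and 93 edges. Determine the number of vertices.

33

Here V − E + F = 2.
V = 2 + E − F = 2 + 93 − 62 = 33.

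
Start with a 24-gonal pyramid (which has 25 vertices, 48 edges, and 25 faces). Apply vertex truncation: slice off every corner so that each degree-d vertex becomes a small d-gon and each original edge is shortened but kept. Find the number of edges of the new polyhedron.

144

Truncation replaces each original edge-end by a new vertex, so V′ = 2E = 96.
Each original edge survives, and each old vertex of degree d contributes d new edges; summing degrees gives Σd = 2E, so E′ = E + 2E = 3E = 144.
Each original face survives and each original vertex becomes one new face: F′ = F + V = 50.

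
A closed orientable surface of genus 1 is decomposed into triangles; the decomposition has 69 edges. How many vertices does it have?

χ = 2 − 2·1 = 0, and every face is a triangle so 3F = 2E.
F = 2E/3 = 46. Then V = 0 + E − F = 0 + 69 − 46 = 23.

23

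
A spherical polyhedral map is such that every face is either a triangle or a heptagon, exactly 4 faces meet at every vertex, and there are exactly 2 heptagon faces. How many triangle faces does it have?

14

Let x be the number of triangles; then F = 2 + x.
Edge–face incidences: 2E = 7·2 + 3·x = 14 + 3x.
Every vertex has degree 4, so 4V = 2E.
Euler: V − E + F = 2 ⇒ (2E)/4 − E + (2 + x) = 2.
Multiply by 8: 2·(2E) − 4·(2E) + 8·(2 + x) = 16, i.e. 16 + 8x − 2·(14 + 3x) = 16.
Collecting terms: 2x − 12 = 16, so 2x = 28, so x = 14.
Then 2E = 14 + 3·14 = 56, so E = 28, V = 2E/4 = 14, F = 2 + 14 = 16.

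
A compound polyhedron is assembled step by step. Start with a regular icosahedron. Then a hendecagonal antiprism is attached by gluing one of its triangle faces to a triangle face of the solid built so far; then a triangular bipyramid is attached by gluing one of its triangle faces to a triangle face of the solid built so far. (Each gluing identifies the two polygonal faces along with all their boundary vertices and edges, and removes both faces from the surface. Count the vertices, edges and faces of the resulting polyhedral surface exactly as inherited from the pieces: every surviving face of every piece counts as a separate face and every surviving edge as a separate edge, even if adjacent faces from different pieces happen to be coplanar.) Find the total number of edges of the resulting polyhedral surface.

A regular icosahedron: V=12, E=30, F=20.
Attach a hendecagonal antiprism (V=22, E=44, F=24) along a 3-gon: merge 3 vertices and 3 edges, delete both glued faces → V=31, E=71, F=42.
Attach a triangular bipyramid (V=5, E=9, F=6) along a 3-gon: merge 3 vertices and 3 edges, delete both glued faces → V=33, E=77, F=46.
Check: V − E + F = 33 − 77 + 46 = 2.

77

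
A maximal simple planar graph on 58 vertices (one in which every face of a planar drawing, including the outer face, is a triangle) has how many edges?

In a plane triangulation 3F = 2E and V − E + F = 2, so E = 3V − 6 = 3·58 − 6 = 168.

168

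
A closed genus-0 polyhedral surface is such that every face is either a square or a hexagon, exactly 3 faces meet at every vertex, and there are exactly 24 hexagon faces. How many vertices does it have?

Let x be the number of squares; then F = 24 + x.
Edge–face incidences: 2E = 6·24 + 4·x = 144 + 4x.
Every vertex has degree 3, so 3V = 2E.
Euler: V − E + F = 2 ⇒ (2E)/3 − E + (24 + x) = 2.
Multiply by 6: 2·(2E) − 3·(2E) + 6·(24 + x) = 12, i.e. 144 + 6x − (144 + 4x) = 12.
Collecting terms: 2x = 12, so x = 6.
Then 2E = 144 + 4·6 = 168, so E = 84, V = 2E/3 = 56, F = 24 + 6 = 30.

56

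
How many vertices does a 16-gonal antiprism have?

32

An antiprism on an n-gon has two n-gon caps and 2n triangles: V = 2·16 = 32, E = 4·16 = 64, F = 2·16 + 2 = 34.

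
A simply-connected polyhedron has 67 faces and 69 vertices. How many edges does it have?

134

Here V − E + F = 2.
E = V + F − (2) = 69 + 67 − (2) = 134.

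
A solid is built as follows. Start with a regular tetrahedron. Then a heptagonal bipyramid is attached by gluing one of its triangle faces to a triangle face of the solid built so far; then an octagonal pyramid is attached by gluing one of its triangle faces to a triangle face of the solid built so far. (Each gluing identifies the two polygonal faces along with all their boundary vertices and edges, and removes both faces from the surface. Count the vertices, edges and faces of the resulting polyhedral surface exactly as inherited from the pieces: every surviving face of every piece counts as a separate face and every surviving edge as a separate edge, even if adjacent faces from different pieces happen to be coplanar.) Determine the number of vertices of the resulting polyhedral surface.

16

A regular tetrahedron: V=4, E=6, F=4.
Attach a heptagonal bipyramid (V=9, E=21, F=14) along a 3-gon: merge 3 vertices and 3 edges, delete both glued faces → V=10, E=24, F=16.
Attach an octagonal pyramid (V=9, E=16, F=9) along a 3-gon: merge 3 vertices and 3 edges, delete both glued faces → V=16, E=37, F=23.
Check: V − E + F = 16 − 37 + 23 = 2.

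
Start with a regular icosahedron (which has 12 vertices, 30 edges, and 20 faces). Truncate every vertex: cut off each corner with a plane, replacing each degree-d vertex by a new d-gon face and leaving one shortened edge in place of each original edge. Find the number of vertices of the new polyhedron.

Truncation replaces each original edge-end by a new vertex, so V′ = 2E = 60.
Each original edge survives, and each old vertex of degree d contributes d new edges; summing degrees gives Σd = 2E, so E′ = E + 2E = 3E = 90.
Each original face survives and each original vertex becomes one new face: F′ = F + V = 32.

60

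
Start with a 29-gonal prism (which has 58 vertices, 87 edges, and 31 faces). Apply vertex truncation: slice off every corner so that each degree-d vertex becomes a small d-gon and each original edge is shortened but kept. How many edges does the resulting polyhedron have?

Truncation replaces each original edge-end by a new vertex, so V′ = 2E = 174.
Each original edge survives, and each old vertex of degree d contributes d new edges; summing degrees gives Σd = 2E, so E′ = E + 2E = 3E = 261.
Each original face survives and each original vertex becomes one new face: F′ = F + V = 89.

261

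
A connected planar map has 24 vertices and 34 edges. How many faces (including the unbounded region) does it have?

Euler's formula for a connected plane graph: V − E + F = 2, so F = 2 − 24 + 34 = 12.

12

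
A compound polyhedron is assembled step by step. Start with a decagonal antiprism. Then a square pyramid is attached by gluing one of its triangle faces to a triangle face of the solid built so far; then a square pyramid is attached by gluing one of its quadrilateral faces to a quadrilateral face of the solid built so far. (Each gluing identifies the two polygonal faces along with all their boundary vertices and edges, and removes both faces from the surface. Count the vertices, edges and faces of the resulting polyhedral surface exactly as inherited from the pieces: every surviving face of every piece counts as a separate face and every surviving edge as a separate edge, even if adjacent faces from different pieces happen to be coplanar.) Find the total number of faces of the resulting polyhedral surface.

28

A decagonal antiprism: V=20, E=40, F=22.
Attach a square pyramid (V=5, E=8, F=5) along a 3-gon: merge 3 vertices and 3 edges, delete both glued faces → V=22, E=45, F=25.
Attach a square pyramid (V=5, E=8, F=5) along a 4-gon: merge 4 vertices and 4 edges, delete both glued faces → V=23, E=49, F=28.
Check: V − E + F = 23 − 49 + 28 = 2.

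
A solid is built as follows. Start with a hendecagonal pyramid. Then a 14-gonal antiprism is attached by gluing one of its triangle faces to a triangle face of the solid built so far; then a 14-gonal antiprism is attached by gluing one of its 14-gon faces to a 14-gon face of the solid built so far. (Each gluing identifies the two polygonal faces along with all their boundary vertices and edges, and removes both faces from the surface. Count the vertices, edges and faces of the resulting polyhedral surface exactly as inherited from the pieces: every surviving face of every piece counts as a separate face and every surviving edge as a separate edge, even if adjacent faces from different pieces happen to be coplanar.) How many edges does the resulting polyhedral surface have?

A hendecagonal pyramid: V=12, E=22, F=12.
Attach a 14-gonal antiprism (V=28, E=56, F=30) along a 3-gon: merge 3 vertices and 3 edges, delete both glued faces → V=37, E=75, F=40.
Attach a 14-gonal antiprism (V=28, E=56, F=30) along a 14-gon: merge 14 vertices and 14 edges, delete both glued faces → V=51, E=117, F=68.
Check: V − E + F = 51 − 117 + 68 = 2.

117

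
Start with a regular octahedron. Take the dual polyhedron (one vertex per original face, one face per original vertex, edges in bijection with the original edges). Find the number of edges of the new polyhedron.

The base solid has V = 6, E = 12, F = 8.
The dual swaps V and F and preserves E: V′ = F = 8, E′ = E = 12, F′ = V = 6.

12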